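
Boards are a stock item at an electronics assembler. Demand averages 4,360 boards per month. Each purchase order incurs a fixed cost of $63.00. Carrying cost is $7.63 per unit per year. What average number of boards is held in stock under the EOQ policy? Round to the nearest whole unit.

Average inventory ≈ 465 boards

Annual demand D = 4,360 × 12 = 52,320.
EOQ = √(2DS/H) = √(2 × 52,320 × 63 / 7.63) ≈ 929.52.
Average inventory = Q*/2 ≈ 929.52 / 2 = 464.758.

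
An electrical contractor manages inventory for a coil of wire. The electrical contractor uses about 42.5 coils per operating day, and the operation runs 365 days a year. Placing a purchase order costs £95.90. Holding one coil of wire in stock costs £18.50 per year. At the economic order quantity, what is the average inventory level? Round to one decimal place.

Average inventory ≈ 200.5 coils

Annual demand D = 42.5 × 365 = 15,512.5.
EOQ = √(2DS/H) = √(2 × 15,512.5 × 95.9 / 18.5) ≈ 401.03.
Average inventory = Q*/2 ≈ 401.03 / 2 = 200.516.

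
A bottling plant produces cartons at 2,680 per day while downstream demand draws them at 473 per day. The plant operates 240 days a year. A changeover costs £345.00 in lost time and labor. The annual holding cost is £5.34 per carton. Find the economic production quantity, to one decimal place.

Q* ≈ 4,220.4 cartons

Annual demand D = 473 × 240 = 113,520.
Production build-up factor (1 − d/p) = 1 − 473/2,680 = 0.8235.
Q* = √(2DS / (H(1 − d/p))) = √(2 × 113,520 × 345 / (5.34 × 0.8235)).
= √(78,328,800 / 4.3975) ≈ 4220.426.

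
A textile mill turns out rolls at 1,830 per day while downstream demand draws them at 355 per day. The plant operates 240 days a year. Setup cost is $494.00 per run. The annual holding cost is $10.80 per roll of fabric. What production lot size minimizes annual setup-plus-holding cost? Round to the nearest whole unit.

Annual demand D = 355 × 240 = 85,200.
Production build-up factor (1 − d/p) = 1 − 355/1,830 = 0.8060.
Q* = √(2DS / (H(1 − d/p))) = √(2 × 85,200 × 494 / (10.8 × 0.8060)).
= √(84,177,600 / 8.7049) ≈ 3109.682.

Q* ≈ 3,110 rolls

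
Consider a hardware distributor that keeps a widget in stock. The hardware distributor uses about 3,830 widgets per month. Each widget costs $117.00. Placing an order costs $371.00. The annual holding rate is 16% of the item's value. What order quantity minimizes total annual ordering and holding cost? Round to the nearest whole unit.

Q* ≈ 1,350 widgets

Annual demand D = 3,830 × 12 = 45,960.
Holding cost H = 0.16 × $117.00 = $18.7200 per unit per year.
EOQ = √(2DS / H) = √(2 × 45,960 × 371 / 18.72).
= √(34,102,320 / 18.72) = √1,821,705.1282 ≈ 1349.706.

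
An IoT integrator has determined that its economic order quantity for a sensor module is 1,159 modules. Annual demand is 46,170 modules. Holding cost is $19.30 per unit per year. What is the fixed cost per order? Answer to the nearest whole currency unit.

S ≈ $281

The basic EOQ model gives Q* = √(2DS/H); rearrange for the unknown.
From Q* = √(2DS/H): S = Q*²H / (2D) = 1,159² × 19.3 / (2 × 46,170) = 280.7594.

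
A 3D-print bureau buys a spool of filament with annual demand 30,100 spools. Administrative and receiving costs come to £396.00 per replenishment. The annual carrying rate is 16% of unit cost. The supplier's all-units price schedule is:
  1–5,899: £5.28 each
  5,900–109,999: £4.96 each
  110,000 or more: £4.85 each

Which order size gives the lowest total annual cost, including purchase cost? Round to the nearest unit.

Q* ≈ 5,900 spools

Holding cost per unit per year at price C is H = 0.16·C.
Candidates are each tier's EOQ (if it falls in that tier) and each price-break quantity.
EOQ at £5.28 = 5312.1 (feasible in tier 1): TC = 30,100×£5.28 + (30,100/5312.1)×396 + (5312.1/2)×0.16×£5.28 = £163,415.69.
EOQ at £4.96 = 5480.8 < 5900, so use break Q=5900: TC = 30,100×£4.96 + (30,100/5900.0)×396 + (5900.0/2)×0.16×£4.96 = £153,657.39.
EOQ at £4.85 = 5542.6 < 110000, so use break Q=110000: TC = 30,100×£4.85 + (30,100/110000.0)×396 + (110000.0/2)×0.16×£4.85 = £188,773.36.
Lowest total cost is £153,657.39 at Q = 5900.0.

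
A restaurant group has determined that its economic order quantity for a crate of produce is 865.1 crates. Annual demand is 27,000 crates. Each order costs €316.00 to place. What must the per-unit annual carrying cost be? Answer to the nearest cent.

Invert the EOQ relation Q*² = 2DS/H.
From Q* = √(2DS/H): H = 2DS / Q*² = 2 × 27,000 × 316 / 865.1² = 22.8007.

H ≈ €22.80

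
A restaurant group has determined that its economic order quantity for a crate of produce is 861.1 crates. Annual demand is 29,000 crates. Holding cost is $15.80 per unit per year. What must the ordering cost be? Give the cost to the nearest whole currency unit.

S ≈ $202

The basic EOQ model gives Q* = √(2DS/H); rearrange for the unknown.
From Q* = √(2DS/H): S = Q*²H / (2D) = 861.1² × 15.8 / (2 × 29,000) = 201.9930.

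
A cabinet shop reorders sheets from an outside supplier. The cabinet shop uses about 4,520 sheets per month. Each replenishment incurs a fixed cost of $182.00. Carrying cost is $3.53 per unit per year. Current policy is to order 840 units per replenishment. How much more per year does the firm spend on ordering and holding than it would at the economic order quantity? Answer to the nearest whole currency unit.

Annual demand D = 4,520 × 12 = 54,240.
EOQ = √(2DS/H) = √(2 × 54,240 × 182 / 3.53) ≈ 2364.96.
Cost at Q* = (D/Q*)S + (Q*/2)H = √(2DSH) ≈ $8,348.30.
Cost at Q = 840: (54,240/840)×182 + (840/2)×3.53 = $11,752.00 + $1,482.60 = $13,234.60.
Excess = $13,234.60 − $8,348.30 = $4,886.30.

Extra cost ≈ $4,886 per year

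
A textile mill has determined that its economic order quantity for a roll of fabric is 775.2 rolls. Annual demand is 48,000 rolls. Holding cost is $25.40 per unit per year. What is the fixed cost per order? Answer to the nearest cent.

Invert the EOQ relation Q*² = 2DS/H.
From Q* = √(2DS/H): S = Q*²H / (2D) = 775.2² × 25.4 / (2 × 48,000) = 158.9974.

S ≈ $159.00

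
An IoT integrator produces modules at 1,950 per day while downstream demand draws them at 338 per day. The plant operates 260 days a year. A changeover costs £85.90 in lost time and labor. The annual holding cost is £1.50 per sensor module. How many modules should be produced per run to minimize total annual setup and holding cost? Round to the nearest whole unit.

Q* ≈ 3,489 modules

Annual demand D = 338 × 260 = 87,880.
Production build-up factor (1 − d/p) = 1 − 338/1,950 = 0.8267.
Q* = √(2DS / (H(1 − d/p))) = √(2 × 87,880 × 85.9 / (1.5 × 0.8267)).
= √(15,097,784 / 1.24) ≈ 3489.360.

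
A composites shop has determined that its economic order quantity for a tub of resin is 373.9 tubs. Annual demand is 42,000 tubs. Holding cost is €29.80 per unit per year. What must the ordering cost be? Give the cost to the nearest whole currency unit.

S ≈ €50

Invert the EOQ relation Q*² = 2DS/H.
From Q* = √(2DS/H): S = Q*²H / (2D) = 373.9² × 29.8 / (2 × 42,000) = 49.5961.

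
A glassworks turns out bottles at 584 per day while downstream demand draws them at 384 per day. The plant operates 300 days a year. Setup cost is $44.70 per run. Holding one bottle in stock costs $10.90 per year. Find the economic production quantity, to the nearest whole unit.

Q* ≈ 1,661 bottles

Annual demand D = 384 × 300 = 115,200.
Production build-up factor (1 − d/p) = 1 − 384/584 = 0.3425.
Q* = √(2DS / (H(1 − d/p))) = √(2 × 115,200 × 44.7 / (10.9 × 0.3425)).
= √(10,298,880 / 3.7329) ≈ 1661.014.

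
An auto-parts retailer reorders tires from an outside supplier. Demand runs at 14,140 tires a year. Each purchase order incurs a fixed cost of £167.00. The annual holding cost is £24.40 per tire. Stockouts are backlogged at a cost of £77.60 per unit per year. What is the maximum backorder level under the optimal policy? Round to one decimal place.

S* ≈ 120.7 tires

With planned backorders, Q* = √(2DS/H) · √((H+B)/B).
√(2DS/H) = √(2 × 14,140 × 167 / 24.4) = 439.950.
√((H+B)/B) = √((24.4+77.6)/77.6) = 1.1465.
Q* ≈ 504.397.
S* = Q* · H/(H+B) = 504.397 × 24.4/102 ≈ 120.660.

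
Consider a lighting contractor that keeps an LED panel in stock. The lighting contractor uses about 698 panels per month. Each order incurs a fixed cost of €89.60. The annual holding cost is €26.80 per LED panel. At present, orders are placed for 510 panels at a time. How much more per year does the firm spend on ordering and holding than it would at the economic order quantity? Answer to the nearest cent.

Extra cost ≈ €1,963.13 per year

Annual demand D = 698 × 12 = 8,376.
EOQ = √(2DS/H) = √(2 × 8,376 × 89.6 / 26.8) ≈ 236.66.
Cost at Q* = (D/Q*)S + (Q*/2)H = √(2DSH) ≈ €6,342.42.
Cost at Q = 510: (8,376/510)×89.6 + (510/2)×26.8 = €1,471.55 + €6,834.00 = €8,305.55.
Excess = €8,305.55 − €6,342.42 = €1,963.13.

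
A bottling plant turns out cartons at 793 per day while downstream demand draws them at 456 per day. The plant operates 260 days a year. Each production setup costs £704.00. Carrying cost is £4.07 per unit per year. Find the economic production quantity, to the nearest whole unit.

Q* ≈ 9,824 cartons

Annual demand D = 456 × 260 = 118,560.
Production build-up factor (1 − d/p) = 1 − 456/793 = 0.4250.
Q* = √(2DS / (H(1 − d/p))) = √(2 × 118,560 × 704 / (4.07 × 0.4250)).
= √(166,932,480 / 1.7296) ≈ 9824.147.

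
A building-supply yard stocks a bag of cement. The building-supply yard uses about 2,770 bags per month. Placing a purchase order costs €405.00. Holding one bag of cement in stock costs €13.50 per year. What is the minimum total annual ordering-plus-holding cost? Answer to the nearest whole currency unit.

Annual demand D = 2,770 × 12 = 33,240.
The optimal lot size = √(2DS/H) = √(2 × 33,240 × 405 / 13.5) ≈ 1412.23.
At the optimum the two cost components are equal, so total cost = 2·(Q*/2)H = Q*·H.
Minimum total = √(2DSH) = √(2 × 33,240 × 405 × 13.5) ≈ 19065.136.

TC* ≈ €19,065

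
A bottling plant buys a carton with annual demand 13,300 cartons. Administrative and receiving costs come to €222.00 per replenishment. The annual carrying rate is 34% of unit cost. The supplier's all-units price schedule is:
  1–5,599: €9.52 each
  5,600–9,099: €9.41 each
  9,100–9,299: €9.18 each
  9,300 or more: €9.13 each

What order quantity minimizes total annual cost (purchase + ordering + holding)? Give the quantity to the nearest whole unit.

Q* ≈ 1,351 cartons

Holding cost per unit per year at price C is H = 0.34·C.
Evaluate total cost at each tier's feasible EOQ or, if the EOQ is below the tier, at the tier's minimum quantity.
EOQ at €9.52 = 1350.7 (feasible in tier 1): TC = 13,300×€9.52 + (13,300/1350.7)×222 + (1350.7/2)×0.34×€9.52 = €130,987.95.
EOQ at €9.41 = 1358.6 < 5600, so use break Q=5600: TC = 13,300×€9.41 + (13,300/5600.0)×222 + (5600.0/2)×0.34×€9.41 = €134,638.57.
EOQ at €9.18 = 1375.5 < 9100, so use break Q=9100: TC = 13,300×€9.18 + (13,300/9100.0)×222 + (9100.0/2)×0.34×€9.18 = €136,619.92.
EOQ at €9.13 = 1379.2 < 9300, so use break Q=9300: TC = 13,300×€9.13 + (13,300/9300.0)×222 + (9300.0/2)×0.34×€9.13 = €136,181.01.
Lowest total cost is €130,987.95 at Q = 1350.7.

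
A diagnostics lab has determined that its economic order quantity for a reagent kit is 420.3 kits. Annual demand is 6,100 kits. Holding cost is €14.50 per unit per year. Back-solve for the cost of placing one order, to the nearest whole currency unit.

The basic EOQ model gives Q* = √(2DS/H); rearrange for the unknown.
From Q* = √(2DS/H): S = Q*²H / (2D) = 420.3² × 14.5 / (2 × 6,100) = 209.9554.

S ≈ €210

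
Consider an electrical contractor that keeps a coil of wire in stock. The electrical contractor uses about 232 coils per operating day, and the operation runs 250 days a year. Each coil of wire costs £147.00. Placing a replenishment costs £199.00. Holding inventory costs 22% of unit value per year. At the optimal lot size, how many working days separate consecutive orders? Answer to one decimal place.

Annual demand D = 232 × 250 = 58,000.
Holding cost H = 0.22 × £147.00 = £32.3400 per unit per year.
EOQ = √(2DS/H) = √(2 × 58,000 × 199 / 32.34) ≈ 844.86.
Cycle time = Q*/D × 250 = 844.86 / 58,000 × 250 ≈ 3.642 days.

T ≈ 3.6 days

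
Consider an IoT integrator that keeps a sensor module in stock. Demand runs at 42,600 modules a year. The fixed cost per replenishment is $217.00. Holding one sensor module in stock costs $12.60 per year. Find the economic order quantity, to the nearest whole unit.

Q* ≈ 1,211 modules

EOQ = √(2DS / H) = √(2 × 42,600 × 217 / 12.6).
= √(18,488,400 / 12.6) = √1,467,333.3333 ≈ 1211.335.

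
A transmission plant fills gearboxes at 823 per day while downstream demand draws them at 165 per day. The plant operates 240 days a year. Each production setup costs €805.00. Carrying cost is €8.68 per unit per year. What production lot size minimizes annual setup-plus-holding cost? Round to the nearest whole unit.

Q* ≈ 3,031 gearboxes

Annual demand D = 165 × 240 = 39,600.
Production build-up factor (1 − d/p) = 1 − 165/823 = 0.7995.
Q* = √(2DS / (H(1 − d/p))) = √(2 × 39,600 × 805 / (8.68 × 0.7995)).
= √(63,756,000 / 6.9398) ≈ 3031.012.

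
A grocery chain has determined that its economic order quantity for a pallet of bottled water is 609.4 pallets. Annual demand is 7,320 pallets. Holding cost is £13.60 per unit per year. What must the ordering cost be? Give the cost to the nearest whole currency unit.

S ≈ £345

The basic EOQ model gives Q* = √(2DS/H); rearrange for the unknown.
From Q* = √(2DS/H): S = Q*²H / (2D) = 609.4² × 13.6 / (2 × 7,320) = 344.9870.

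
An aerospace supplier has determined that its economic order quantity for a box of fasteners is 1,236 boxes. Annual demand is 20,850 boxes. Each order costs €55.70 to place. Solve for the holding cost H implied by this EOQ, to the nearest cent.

H ≈ €1.52

Squaring Q* = √(2DS/H) gives Q*² = 2DS/H.
From Q* = √(2DS/H): H = 2DS / Q*² = 2 × 20,850 × 55.7 / 1,236² = 1.5204.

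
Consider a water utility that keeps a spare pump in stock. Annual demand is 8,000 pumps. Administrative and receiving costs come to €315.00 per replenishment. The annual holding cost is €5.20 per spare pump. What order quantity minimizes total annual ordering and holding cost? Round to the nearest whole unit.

Q* ≈ 984 pumps

EOQ = √(2DS / H) = √(2 × 8,000 × 315 / 5.2).
= √(5,040,000 / 5.2) = √969,230.7692 ≈ 984.495.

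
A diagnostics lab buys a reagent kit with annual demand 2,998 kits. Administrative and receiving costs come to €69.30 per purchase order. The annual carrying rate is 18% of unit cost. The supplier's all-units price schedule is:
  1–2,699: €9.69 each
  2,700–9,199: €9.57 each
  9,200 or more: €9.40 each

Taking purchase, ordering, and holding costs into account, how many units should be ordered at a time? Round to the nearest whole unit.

Holding cost per unit per year at price C is H = 0.18·C.
Evaluate total cost at each tier's feasible EOQ or, if the EOQ is below the tier, at the tier's minimum quantity.
EOQ at €9.69 = 488.1 (feasible in tier 1): TC = 2,998×€9.69 + (2,998/488.1)×69.3 + (488.1/2)×0.18×€9.69 = €29,901.95.
EOQ at €9.57 = 491.1 < 2700, so use break Q=2700: TC = 2,998×€9.57 + (2,998/2700.0)×69.3 + (2700.0/2)×0.18×€9.57 = €31,093.32.
EOQ at €9.40 = 495.6 < 9200, so use break Q=9200: TC = 2,998×€9.40 + (2,998/9200.0)×69.3 + (9200.0/2)×0.18×€9.40 = €35,986.98.
Lowest total cost is €29,901.95 at Q = 488.1.

Q* ≈ 488 kits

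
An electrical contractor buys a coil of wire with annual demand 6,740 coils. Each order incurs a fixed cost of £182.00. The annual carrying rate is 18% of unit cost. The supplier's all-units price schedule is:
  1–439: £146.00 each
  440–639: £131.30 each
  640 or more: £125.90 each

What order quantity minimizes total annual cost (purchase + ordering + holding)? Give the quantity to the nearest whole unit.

Holding cost per unit per year at price C is H = 0.18·C.
Evaluate total cost at each tier's feasible EOQ or, if the EOQ is below the tier, at the tier's minimum quantity.
EOQ at £146.00 = 305.5 (feasible in tier 1): TC = 6,740×£146.00 + (6,740/305.5)×182 + (305.5/2)×0.18×£146.00 = £992,069.59.
EOQ at £131.30 = 322.2 < 440, so use break Q=440: TC = 6,740×£131.30 + (6,740/440.0)×182 + (440.0/2)×0.18×£131.30 = £892,949.39.
EOQ at £125.90 = 329.0 < 640, so use break Q=640: TC = 6,740×£125.90 + (6,740/640.0)×182 + (640.0/2)×0.18×£125.90 = £857,734.53.
Lowest total cost is £857,734.53 at Q = 640.0.

Q* ≈ 640 coils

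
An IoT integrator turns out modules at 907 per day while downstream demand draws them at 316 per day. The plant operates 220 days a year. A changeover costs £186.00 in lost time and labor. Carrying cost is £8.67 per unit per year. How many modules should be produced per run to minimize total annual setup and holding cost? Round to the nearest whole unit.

Q* ≈ 2,140 modules

Annual demand D = 316 × 220 = 69,520.
Production build-up factor (1 − d/p) = 1 − 316/907 = 0.6516.
Q* = √(2DS / (H(1 − d/p))) = √(2 × 69,520 × 186 / (8.67 × 0.6516)).
= √(25,861,440 / 5.6494) ≈ 2139.571.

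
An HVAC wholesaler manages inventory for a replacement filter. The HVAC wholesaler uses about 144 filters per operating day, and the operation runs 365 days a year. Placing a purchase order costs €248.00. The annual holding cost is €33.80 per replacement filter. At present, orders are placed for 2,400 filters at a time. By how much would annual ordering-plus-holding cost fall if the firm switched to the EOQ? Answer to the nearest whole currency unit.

Extra cost ≈ €16,307 per year

Annual demand D = 144 × 365 = 52,560.
EOQ = √(2DS/H) = √(2 × 52,560 × 248 / 33.8) ≈ 878.23.
Cost at Q* = (D/Q*)S + (Q*/2)H = √(2DSH) ≈ €29,684.30.
Cost at Q = 2,400: (52,560/2,400)×248 + (2,400/2)×33.8 = €5,431.20 + €40,560.00 = €45,991.20.
Excess = €45,991.20 − €29,684.30 = €16,306.90.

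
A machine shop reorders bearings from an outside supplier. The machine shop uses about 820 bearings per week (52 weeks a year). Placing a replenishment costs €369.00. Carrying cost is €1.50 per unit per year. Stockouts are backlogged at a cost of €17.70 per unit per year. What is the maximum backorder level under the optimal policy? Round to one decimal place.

Annual demand D = 820 × 52 = 42,640.
With planned backorders, Q* = √(2DS/H) · √((H+B)/B).
√(2DS/H) = √(2 × 42,640 × 369 / 1.5) = 4580.271.
√((H+B)/B) = √((1.5+17.7)/17.7) = 1.0415.
Q* ≈ 4770.404.
S* = Q* · H/(H+B) = 4770.404 × 1.5/19.2 ≈ 372.688.

S* ≈ 372.7 bearings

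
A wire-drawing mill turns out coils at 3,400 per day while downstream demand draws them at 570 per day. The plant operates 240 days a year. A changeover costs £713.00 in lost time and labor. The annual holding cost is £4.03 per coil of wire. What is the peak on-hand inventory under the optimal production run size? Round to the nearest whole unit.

I_max ≈ 6,348 coils

Annual demand D = 570 × 240 = 136,800.
Production build-up factor (1 − d/p) = 1 − 570/3,400 = 0.8324.
Q* = √(2DS / (H(1 − d/p))) = √(2 × 136,800 × 713 / (4.03 × 0.8324)).
= √(195,076,800 / 3.3544) ≈ 7625.995.
Maximum inventory = Q*(1 − d/p) = 7625.995 × 0.8324 ≈ 6347.520.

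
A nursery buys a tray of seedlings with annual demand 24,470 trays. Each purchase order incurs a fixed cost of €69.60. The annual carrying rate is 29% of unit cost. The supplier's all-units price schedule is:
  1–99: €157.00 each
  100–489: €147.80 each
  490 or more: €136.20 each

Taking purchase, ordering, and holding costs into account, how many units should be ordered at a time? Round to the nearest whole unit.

Holding cost per unit per year at price C is H = 0.29·C.
For each price level, check whether its EOQ is feasible; otherwise the best quantity at that price is the breakpoint.
Tier 1 (€157.00): EOQ = 273.5 exceeds tier's upper bound 99, so this tier is dominated.
EOQ at €147.80 = 281.9 (feasible in tier 2): TC = 24,470×€147.80 + (24,470/281.9)×69.6 + (281.9/2)×0.29×€147.80 = €3,628,748.95.
EOQ at €136.20 = 293.7 < 490, so use break Q=490: TC = 24,470×€136.20 + (24,470/490.0)×69.6 + (490.0/2)×0.29×€136.20 = €3,345,966.75.
Lowest total cost is €3,345,966.75 at Q = 490.0.

Q* ≈ 490 trays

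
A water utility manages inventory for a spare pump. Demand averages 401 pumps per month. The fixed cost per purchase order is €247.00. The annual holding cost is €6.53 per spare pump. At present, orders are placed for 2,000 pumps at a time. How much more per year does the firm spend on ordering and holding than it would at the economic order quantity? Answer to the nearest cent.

Annual demand D = 401 × 12 = 4,812.
EOQ = √(2DS/H) = √(2 × 4,812 × 247 / 6.53) ≈ 603.35.
Cost at Q* = (D/Q*)S + (Q*/2)H = √(2DSH) ≈ €3,939.88.
Cost at Q = 2,000: (4,812/2,000)×247 + (2,000/2)×6.53 = €594.28 + €6,530.00 = €7,124.28.
Excess = €7,124.28 − €3,939.88 = €3,184.40.

Extra cost ≈ €3,184.40 per year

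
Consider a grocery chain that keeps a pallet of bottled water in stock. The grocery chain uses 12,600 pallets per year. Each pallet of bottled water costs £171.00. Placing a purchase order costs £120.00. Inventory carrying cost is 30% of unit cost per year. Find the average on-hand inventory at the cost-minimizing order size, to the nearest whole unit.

Holding cost H = 0.30 × £171.00 = £51.3000 per unit per year.
Q* = √(2DS/H) = √(2 × 12,600 × 120 / 51.3) ≈ 242.79.
Average inventory = Q*/2 ≈ 242.79 / 2 = 121.395.

Average inventory ≈ 121 pallets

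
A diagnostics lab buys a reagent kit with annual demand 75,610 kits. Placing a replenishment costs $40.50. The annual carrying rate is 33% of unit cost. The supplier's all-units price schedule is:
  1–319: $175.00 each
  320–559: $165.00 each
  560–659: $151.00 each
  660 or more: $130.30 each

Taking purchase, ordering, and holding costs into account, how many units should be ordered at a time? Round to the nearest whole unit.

Holding cost per unit per year at price C is H = 0.33·C.
Candidates are each tier's EOQ (if it falls in that tier) and each price-break quantity.
Tier 1 ($175.00): EOQ = 325.7 exceeds tier's upper bound 319, so this tier is dominated.
EOQ at $165.00 = 335.4 (feasible in tier 2): TC = 75,610×$165.00 + (75,610/335.4)×40.5 + (335.4/2)×0.33×$165.00 = $12,493,911.27.
EOQ at $151.00 = 350.6 < 560, so use break Q=560: TC = 75,610×$151.00 + (75,610/560.0)×40.5 + (560.0/2)×0.33×$151.00 = $11,436,530.62.
EOQ at $130.30 = 377.4 < 660, so use break Q=660: TC = 75,610×$130.30 + (75,610/660.0)×40.5 + (660.0/2)×0.33×$130.30 = $9,870,812.37.
Lowest total cost is $9,870,812.37 at Q = 660.0.

Q* ≈ 660 kits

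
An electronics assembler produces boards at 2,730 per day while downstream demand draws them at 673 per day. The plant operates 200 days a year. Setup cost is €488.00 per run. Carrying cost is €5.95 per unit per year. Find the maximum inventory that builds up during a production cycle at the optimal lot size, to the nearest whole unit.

Annual demand D = 673 × 200 = 134,600.
Production build-up factor (1 − d/p) = 1 − 673/2,730 = 0.7535.
Q* = √(2DS / (H(1 − d/p))) = √(2 × 134,600 × 488 / (5.95 × 0.7535)).
= √(131,369,600 / 4.4832) ≈ 5413.188.
Maximum inventory = Q*(1 − d/p) = 5413.188 × 0.7535 ≈ 4078.728.

I_max ≈ 4,079 boards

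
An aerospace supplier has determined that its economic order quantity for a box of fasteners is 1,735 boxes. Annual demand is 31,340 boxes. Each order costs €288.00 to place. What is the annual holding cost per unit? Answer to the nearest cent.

H ≈ €6.00

Squaring Q* = √(2DS/H) gives Q*² = 2DS/H.
From Q* = √(2DS/H): H = 2DS / Q*² = 2 × 31,340 × 288 / 1,735² = 5.9968.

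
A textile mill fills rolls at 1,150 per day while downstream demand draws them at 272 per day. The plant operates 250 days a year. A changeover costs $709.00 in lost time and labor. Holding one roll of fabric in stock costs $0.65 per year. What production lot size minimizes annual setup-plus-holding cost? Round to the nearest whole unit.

Annual demand D = 272 × 250 = 68,000.
Production build-up factor (1 − d/p) = 1 − 272/1,150 = 0.7635.
Q* = √(2DS / (H(1 − d/p))) = √(2 × 68,000 × 709 / (0.65 × 0.7635)).
= √(96,424,000 / 0.4963) ≈ 13939.191.

Q* ≈ 13,939 rolls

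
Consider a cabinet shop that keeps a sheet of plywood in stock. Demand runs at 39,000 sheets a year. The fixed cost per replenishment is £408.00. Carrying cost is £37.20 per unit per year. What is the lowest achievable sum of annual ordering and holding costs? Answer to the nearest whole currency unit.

The optimal lot size = √(2DS/H) = √(2 × 39,000 × 408 / 37.2) ≈ 924.92.
At the optimum the two cost components are equal, so total cost = 2·(Q*/2)H = Q*·H.
Minimum total = √(2DSH) = √(2 × 39,000 × 408 × 37.2) ≈ 34407.162.

TC* ≈ £34,407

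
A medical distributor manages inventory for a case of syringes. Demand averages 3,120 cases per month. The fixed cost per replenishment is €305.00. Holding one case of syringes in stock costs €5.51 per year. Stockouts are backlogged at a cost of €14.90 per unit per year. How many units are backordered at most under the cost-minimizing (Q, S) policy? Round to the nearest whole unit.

S* ≈ 643 cases

Annual demand D = 3,120 × 12 = 37,440.
With planned backorders, Q* = √(2DS/H) · √((H+B)/B).
√(2DS/H) = √(2 × 37,440 × 305 / 5.51) = 2035.903.
√((H+B)/B) = √((5.51+14.9)/14.9) = 1.1704.
Q* ≈ 2382.788.
S* = Q* · H/(H+B) = 2382.788 × 5.51/20.41 ≈ 643.271.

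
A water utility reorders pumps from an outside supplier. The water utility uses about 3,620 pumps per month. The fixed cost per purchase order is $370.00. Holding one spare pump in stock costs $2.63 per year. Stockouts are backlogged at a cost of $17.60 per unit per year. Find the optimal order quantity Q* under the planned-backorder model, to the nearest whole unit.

Annual demand D = 3,620 × 12 = 43,440.
With planned backorders, Q* = √(2DS/H) · √((H+B)/B).
√(2DS/H) = √(2 × 43,440 × 370 / 2.63) = 3496.092.
√((H+B)/B) = √((2.63+17.6)/17.6) = 1.0721.
Q* ≈ 3748.215.

Q* ≈ 3,748 pumps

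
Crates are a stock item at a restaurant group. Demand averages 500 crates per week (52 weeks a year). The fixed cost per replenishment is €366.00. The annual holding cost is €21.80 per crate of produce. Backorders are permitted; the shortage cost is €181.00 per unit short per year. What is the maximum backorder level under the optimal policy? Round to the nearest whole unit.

S* ≈ 106 crates

Annual demand D = 500 × 52 = 26,000.
With planned backorders, Q* = √(2DS/H) · √((H+B)/B).
√(2DS/H) = √(2 × 26,000 × 366 / 21.8) = 934.359.
√((H+B)/B) = √((21.8+181)/181) = 1.0585.
Q* ≈ 989.028.
S* = Q* · H/(H+B) = 989.028 × 21.8/202.8 ≈ 106.316.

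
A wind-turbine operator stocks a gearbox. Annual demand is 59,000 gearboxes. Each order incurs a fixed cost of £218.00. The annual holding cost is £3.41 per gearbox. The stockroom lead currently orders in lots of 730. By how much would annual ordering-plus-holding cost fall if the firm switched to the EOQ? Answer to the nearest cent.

EOQ = √(2DS/H) = √(2 × 59,000 × 218 / 3.41) ≈ 2746.58.
Cost at Q* = (D/Q*)S + (Q*/2)H = √(2DSH) ≈ £9,365.83.
Cost at Q = 730: (59,000/730)×218 + (730/2)×3.41 = £17,619.18 + £1,244.65 = £18,863.83.
Excess = £18,863.83 − £9,365.83 = £9,497.99.

Extra cost ≈ £9,497.99 per year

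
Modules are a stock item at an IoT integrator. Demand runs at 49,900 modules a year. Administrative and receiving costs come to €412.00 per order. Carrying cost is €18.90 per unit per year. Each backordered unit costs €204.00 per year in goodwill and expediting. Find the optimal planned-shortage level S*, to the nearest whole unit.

With planned backorders, Q* = √(2DS/H) · √((H+B)/B).
√(2DS/H) = √(2 × 49,900 × 412 / 18.9) = 1474.969.
√((H+B)/B) = √((18.9+204)/204) = 1.0453.
Q* ≈ 1541.782.
S* = Q* · H/(H+B) = 1541.782 × 18.9/222.9 ≈ 130.730.

S* ≈ 131 modules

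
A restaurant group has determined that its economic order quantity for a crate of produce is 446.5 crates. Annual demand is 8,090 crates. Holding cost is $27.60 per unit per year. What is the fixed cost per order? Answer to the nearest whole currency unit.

The basic EOQ model gives Q* = √(2DS/H); rearrange for the unknown.
From Q* = √(2DS/H): S = Q*²H / (2D) = 446.5² × 27.6 / (2 × 8,090) = 340.0740.

S ≈ $340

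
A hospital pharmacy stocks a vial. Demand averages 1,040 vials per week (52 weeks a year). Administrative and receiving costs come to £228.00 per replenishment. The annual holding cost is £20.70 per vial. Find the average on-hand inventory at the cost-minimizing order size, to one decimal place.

Average inventory ≈ 545.7 vials

Annual demand D = 1,040 × 52 = 54,080.
EOQ = √(2DS/H) = √(2 × 54,080 × 228 / 20.7) ≈ 1091.48.
Average inventory = Q*/2 ≈ 1091.48 / 2 = 545.740.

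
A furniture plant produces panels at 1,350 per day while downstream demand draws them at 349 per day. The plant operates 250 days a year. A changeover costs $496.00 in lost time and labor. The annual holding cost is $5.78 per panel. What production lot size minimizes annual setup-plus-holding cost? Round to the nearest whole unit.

Q* ≈ 4,494 panels

Annual demand D = 349 × 250 = 87,250.
Production build-up factor (1 − d/p) = 1 − 349/1,350 = 0.7415.
Q* = √(2DS / (H(1 − d/p))) = √(2 × 87,250 × 496 / (5.78 × 0.7415)).
= √(86,552,000 / 4.2858) ≈ 4493.911.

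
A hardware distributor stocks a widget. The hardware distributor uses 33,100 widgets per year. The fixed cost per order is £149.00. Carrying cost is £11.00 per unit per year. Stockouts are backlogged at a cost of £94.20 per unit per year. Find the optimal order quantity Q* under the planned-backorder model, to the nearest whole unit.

With planned backorders, Q* = √(2DS/H) · √((H+B)/B).
√(2DS/H) = √(2 × 33,100 × 149 / 11) = 946.947.
√((H+B)/B) = √((11+94.2)/94.2) = 1.0568.
Q* ≈ 1000.710.

Q* ≈ 1,001 widgets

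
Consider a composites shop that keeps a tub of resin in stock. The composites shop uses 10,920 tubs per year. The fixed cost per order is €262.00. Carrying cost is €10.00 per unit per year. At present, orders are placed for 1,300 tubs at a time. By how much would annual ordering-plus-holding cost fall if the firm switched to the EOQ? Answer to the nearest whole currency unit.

EOQ = √(2DS/H) = √(2 × 10,920 × 262 / 10) ≈ 756.44.
Cost at Q* = (D/Q*)S + (Q*/2)H = √(2DSH) ≈ €7,564.44.
Cost at Q = 1,300: (10,920/1,300)×262 + (1,300/2)×10 = €2,200.80 + €6,500.00 = €8,700.80.
Excess = €8,700.80 − €7,564.44 = €1,136.36.

Extra cost ≈ €1,136 per year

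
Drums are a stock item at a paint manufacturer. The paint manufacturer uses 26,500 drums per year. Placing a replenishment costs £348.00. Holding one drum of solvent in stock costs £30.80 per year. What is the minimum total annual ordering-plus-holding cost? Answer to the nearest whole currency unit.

The optimal lot size = √(2DS/H) = √(2 × 26,500 × 348 / 30.8) ≈ 773.84.
At the optimum the two cost components are equal, so total cost = 2·(Q*/2)H = Q*·H.
Minimum total = √(2DSH) = √(2 × 26,500 × 348 × 30.8) ≈ 23834.328.

TC* ≈ £23,834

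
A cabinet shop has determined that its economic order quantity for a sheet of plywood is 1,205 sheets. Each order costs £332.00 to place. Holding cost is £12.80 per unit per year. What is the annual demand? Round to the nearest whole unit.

The basic EOQ model gives Q* = √(2DS/H); rearrange for the unknown.
From Q* = √(2DS/H): D = Q*²H / (2S) = 1,205² × 12.8 / (2 × 332) = 27990.843.

D ≈ 27,991 sheets per year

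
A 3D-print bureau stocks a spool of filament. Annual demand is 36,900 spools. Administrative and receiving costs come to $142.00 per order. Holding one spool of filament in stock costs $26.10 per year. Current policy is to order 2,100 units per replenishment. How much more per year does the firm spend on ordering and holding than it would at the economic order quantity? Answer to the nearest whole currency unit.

EOQ = √(2DS/H) = √(2 × 36,900 × 142 / 26.1) ≈ 633.65.
Cost at Q* = (D/Q*)S + (Q*/2)H = √(2DSH) ≈ $16,538.37.
Cost at Q = 2,100: (36,900/2,100)×142 + (2,100/2)×26.1 = $2,495.14 + $27,405.00 = $29,900.14.
Excess = $29,900.14 − $16,538.37 = $13,361.78.

Extra cost ≈ $13,362 per year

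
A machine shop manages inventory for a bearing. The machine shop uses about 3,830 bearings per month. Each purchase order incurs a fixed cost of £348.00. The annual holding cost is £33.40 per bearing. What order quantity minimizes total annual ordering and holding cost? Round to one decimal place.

Annual demand D = 3,830 × 12 = 45,960.
EOQ = √(2DS / H) = √(2 × 45,960 × 348 / 33.4).
= √(31,988,160 / 33.4) = √957,729.3413 ≈ 978.636.

Q* ≈ 978.6 bearings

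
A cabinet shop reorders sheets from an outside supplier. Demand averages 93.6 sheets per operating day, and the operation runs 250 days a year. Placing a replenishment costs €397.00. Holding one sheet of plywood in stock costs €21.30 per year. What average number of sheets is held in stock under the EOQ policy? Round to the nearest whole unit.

Annual demand D = 93.6 × 250 = 23,400.
Q* = √(2DS/H) = √(2 × 23,400 × 397 / 21.3) ≈ 933.96.
Average inventory = Q*/2 ≈ 933.96 / 2 = 466.980.

Average inventory ≈ 467 sheets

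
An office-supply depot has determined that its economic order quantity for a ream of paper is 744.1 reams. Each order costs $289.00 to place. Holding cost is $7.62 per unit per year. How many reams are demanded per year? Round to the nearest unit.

D ≈ 7,299 reams per year

Invert the EOQ relation Q*² = 2DS/H.
From Q* = √(2DS/H): D = Q*²H / (2S) = 744.1² × 7.62 / (2 × 289) = 7299.443.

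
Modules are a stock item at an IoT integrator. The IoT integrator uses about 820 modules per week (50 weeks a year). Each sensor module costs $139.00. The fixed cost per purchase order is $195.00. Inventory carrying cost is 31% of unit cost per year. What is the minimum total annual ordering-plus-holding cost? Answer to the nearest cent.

Annual demand D = 820 × 50 = 41,000.
Holding cost H = 0.31 × $139.00 = $43.0900 per unit per year.
EOQ = √(2DS/H) = √(2 × 41,000 × 195 / 43.09) ≈ 609.17.
At Q*, ordering cost (D/Q*)S equals holding cost (Q*/2)H, each = √(DSH/2).
Minimum total = √(2DSH) = √(2 × 41,000 × 195 × 43.09) ≈ 26248.983.

TC* ≈ $26,248.98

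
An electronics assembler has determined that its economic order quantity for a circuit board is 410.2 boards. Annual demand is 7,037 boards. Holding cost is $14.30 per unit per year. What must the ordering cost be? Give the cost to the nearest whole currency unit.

S ≈ $171

Invert the EOQ relation Q*² = 2DS/H.
From Q* = √(2DS/H): S = Q*²H / (2D) = 410.2² × 14.3 / (2 × 7,037) = 170.9660.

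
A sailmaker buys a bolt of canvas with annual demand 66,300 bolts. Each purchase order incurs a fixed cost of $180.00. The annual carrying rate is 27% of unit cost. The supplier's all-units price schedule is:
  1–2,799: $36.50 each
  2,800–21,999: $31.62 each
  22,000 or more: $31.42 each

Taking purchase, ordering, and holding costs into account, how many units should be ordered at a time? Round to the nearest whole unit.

Holding cost per unit per year at price C is H = 0.27·C.
Candidates are each tier's EOQ (if it falls in that tier) and each price-break quantity.
EOQ at $36.50 = 1556.3 (feasible in tier 1): TC = 66,300×$36.50 + (66,300/1556.3)×180 + (1556.3/2)×0.27×$36.50 = $2,435,286.86.
EOQ at $31.62 = 1672.0 < 2800, so use break Q=2800: TC = 66,300×$31.62 + (66,300/2800.0)×180 + (2800.0/2)×0.27×$31.62 = $2,112,620.50.
EOQ at $31.42 = 1677.3 < 22000, so use break Q=22000: TC = 66,300×$31.42 + (66,300/22000.0)×180 + (22000.0/2)×0.27×$31.42 = $2,177,005.85.
Lowest total cost is $2,112,620.50 at Q = 2800.0.

Q* ≈ 2,800 bolts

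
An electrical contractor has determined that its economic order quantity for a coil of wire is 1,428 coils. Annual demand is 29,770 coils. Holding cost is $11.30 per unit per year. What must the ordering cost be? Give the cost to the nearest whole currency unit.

S ≈ $387

Squaring Q* = √(2DS/H) gives Q*² = 2DS/H.
From Q* = √(2DS/H): S = Q*²H / (2D) = 1,428² × 11.3 / (2 × 29,770) = 387.0134.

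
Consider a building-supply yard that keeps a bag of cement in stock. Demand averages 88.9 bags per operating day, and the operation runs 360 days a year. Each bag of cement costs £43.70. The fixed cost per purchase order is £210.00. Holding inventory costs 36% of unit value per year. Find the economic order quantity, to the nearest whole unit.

Q* ≈ 924 bags

Annual demand D = 88.9 × 360 = 32,004.
Holding cost H = 0.36 × £43.70 = £15.7320 per unit per year.
EOQ = √(2DS / H) = √(2 × 32,004 × 210 / 15.732).
= √(13,441,680 / 15.732) = √854,416.476 ≈ 924.347.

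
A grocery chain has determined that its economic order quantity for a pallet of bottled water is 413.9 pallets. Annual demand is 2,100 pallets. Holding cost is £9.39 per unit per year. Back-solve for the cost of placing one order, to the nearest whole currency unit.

S ≈ £383

The basic EOQ model gives Q* = √(2DS/H); rearrange for the unknown.
From Q* = √(2DS/H): S = Q*²H / (2D) = 413.9² × 9.39 / (2 × 2,100) = 383.0074.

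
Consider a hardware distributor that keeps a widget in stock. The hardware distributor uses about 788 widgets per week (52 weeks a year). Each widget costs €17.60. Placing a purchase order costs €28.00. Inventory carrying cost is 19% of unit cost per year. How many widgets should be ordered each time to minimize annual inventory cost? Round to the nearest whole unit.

Q* ≈ 828 widgets

Annual demand D = 788 × 52 = 40,976.
Holding cost H = 0.19 × €17.60 = €3.3440 per unit per year.
EOQ = √(2DS / H) = √(2 × 40,976 × 28 / 3.344).
= √(2,294,656 / 3.344) = √686,200.9569 ≈ 828.372.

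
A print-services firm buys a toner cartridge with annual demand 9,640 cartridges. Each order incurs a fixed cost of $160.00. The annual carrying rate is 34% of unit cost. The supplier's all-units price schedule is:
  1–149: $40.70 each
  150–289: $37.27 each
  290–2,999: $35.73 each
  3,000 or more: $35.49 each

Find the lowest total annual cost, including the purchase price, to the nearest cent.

TC* ≈ $350,558.86

Holding cost per unit per year at price C is H = 0.34·C.
Evaluate total cost at each tier's feasible EOQ or, if the EOQ is below the tier, at the tier's minimum quantity.
Tier 1 ($40.70): EOQ = 472.1 exceeds tier's upper bound 149, so this tier is dominated.
Tier 2 ($37.27): EOQ = 493.4 exceeds tier's upper bound 289, so this tier is dominated.
EOQ at $35.73 = 503.9 (feasible in tier 3): TC = 9,640×$35.73 + (9,640/503.9)×160 + (503.9/2)×0.34×$35.73 = $350,558.86.
EOQ at $35.49 = 505.6 < 3000, so use break Q=3000: TC = 9,640×$35.49 + (9,640/3000.0)×160 + (3000.0/2)×0.34×$35.49 = $360,737.63.
Lowest total cost among the candidates is at Q = 503.9.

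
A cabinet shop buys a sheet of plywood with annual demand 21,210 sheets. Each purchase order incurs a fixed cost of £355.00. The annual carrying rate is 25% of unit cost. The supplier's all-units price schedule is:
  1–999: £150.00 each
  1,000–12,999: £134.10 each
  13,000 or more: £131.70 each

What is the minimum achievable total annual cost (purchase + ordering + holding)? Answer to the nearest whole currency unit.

Holding cost per unit per year at price C is H = 0.25·C.
Evaluate total cost at each tier's feasible EOQ or, if the EOQ is below the tier, at the tier's minimum quantity.
EOQ at £150.00 = 633.7 (feasible in tier 1): TC = 21,210×£150.00 + (21,210/633.7)×355 + (633.7/2)×0.25×£150.00 = £3,205,263.76.
EOQ at £134.10 = 670.2 < 1000, so use break Q=1000: TC = 21,210×£134.10 + (21,210/1000.0)×355 + (1000.0/2)×0.25×£134.10 = £2,868,553.05.
EOQ at £131.70 = 676.3 < 13000, so use break Q=13000: TC = 21,210×£131.70 + (21,210/13000.0)×355 + (13000.0/2)×0.25×£131.70 = £3,007,948.70.
Lowest total cost among the candidates is at Q = 1000.0.

TC* ≈ £2,868,553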